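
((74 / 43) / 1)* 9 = 666 / 43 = 15.49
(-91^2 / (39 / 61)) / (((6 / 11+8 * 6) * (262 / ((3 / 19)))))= -427427 / 2658252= -0.16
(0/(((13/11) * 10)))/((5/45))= 0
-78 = -78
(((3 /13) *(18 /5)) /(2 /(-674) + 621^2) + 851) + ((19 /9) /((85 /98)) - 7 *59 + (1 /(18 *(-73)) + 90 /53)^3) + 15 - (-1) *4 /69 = 12840303742888356712700215621 /27890540139294597455732808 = 460.38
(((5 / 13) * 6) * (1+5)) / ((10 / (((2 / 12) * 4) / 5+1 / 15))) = 18 / 65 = 0.28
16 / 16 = 1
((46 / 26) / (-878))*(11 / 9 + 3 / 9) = -161 / 51363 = -0.00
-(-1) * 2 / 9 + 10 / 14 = 59 / 63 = 0.94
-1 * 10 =-10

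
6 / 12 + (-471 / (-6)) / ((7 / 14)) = 315 / 2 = 157.50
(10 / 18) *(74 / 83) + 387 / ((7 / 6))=1737124 / 5229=332.21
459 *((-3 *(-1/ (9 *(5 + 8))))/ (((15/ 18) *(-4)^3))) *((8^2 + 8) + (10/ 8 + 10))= -152847/ 8320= -18.37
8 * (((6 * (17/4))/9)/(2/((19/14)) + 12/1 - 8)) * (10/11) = 1615/429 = 3.76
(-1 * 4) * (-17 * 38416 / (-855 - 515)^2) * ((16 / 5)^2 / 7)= 23883776 / 11730625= 2.04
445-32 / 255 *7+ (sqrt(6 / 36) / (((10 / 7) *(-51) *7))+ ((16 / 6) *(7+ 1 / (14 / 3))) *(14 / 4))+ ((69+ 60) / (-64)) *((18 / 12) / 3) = 16660993 / 32640-sqrt(6) / 3060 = 510.45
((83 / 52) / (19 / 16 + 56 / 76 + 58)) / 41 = 6308 / 9709661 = 0.00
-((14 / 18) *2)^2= -196 / 81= -2.42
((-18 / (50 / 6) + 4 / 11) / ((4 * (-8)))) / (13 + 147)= 0.00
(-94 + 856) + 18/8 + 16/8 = 3065/4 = 766.25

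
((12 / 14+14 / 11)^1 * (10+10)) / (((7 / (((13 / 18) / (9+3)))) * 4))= 2665 / 29106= 0.09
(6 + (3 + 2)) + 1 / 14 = 155 / 14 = 11.07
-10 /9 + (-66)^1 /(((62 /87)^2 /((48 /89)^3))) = -131079773018 /6097276881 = -21.50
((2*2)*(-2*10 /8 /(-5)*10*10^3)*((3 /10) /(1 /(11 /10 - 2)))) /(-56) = 675 /7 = 96.43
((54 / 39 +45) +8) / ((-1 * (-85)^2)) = -707 / 93925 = -0.01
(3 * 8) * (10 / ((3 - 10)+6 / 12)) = -480 / 13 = -36.92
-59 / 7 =-8.43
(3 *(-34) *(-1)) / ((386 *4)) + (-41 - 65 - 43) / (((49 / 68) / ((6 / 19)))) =-46883943 / 718732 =-65.23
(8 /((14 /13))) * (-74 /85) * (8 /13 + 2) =-592 /35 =-16.91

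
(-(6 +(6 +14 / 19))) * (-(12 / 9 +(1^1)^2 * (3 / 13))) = 14762 / 741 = 19.92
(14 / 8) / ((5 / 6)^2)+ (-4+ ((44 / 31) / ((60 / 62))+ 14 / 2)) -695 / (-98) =103477 / 7350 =14.08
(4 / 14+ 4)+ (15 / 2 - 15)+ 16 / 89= -3781 / 1246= -3.03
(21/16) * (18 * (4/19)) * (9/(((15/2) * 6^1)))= 189/190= 0.99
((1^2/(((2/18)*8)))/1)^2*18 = 729/32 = 22.78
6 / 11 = 0.55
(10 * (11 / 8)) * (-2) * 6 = -165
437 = 437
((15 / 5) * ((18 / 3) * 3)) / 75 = 18 / 25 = 0.72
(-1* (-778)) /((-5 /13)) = -10114 /5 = -2022.80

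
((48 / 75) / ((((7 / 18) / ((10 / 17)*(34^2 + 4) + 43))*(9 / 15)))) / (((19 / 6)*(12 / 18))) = 560736 / 595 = 942.41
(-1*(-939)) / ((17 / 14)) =773.29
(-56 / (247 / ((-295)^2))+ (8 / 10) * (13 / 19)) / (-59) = 24366324 / 72865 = 334.40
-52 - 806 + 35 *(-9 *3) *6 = -6528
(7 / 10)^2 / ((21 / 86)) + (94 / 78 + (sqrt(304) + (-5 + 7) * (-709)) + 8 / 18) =-8273911 / 5850 + 4 * sqrt(19) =-1396.91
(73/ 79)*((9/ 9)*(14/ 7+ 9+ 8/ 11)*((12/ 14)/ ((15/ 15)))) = 56502/ 6083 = 9.29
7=7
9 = 9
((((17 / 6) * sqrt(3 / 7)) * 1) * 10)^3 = 614125 * sqrt(21) / 441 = 6381.57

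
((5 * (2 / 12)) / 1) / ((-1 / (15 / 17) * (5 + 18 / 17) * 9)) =-25 / 1854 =-0.01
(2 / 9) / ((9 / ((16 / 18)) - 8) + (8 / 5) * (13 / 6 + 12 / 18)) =80 / 2397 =0.03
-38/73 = -0.52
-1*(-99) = 99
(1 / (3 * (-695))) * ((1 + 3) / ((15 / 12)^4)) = -1024 / 1303125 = -0.00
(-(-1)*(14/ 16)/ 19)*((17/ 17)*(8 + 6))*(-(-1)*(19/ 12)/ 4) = 49/ 192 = 0.26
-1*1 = -1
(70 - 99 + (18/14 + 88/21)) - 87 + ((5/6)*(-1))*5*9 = -6217/42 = -148.02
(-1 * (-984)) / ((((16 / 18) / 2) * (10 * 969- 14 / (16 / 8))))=2214 / 9683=0.23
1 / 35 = 0.03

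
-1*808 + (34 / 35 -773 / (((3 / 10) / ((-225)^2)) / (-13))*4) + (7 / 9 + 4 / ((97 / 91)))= 207256832104667 / 30555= 6783074197.50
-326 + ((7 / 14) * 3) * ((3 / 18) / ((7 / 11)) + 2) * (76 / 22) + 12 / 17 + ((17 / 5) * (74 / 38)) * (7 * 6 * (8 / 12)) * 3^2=336985119 / 248710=1354.93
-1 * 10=-10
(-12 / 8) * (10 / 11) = -15 / 11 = -1.36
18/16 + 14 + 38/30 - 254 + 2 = -28273/120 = -235.61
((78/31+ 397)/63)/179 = 12385/349587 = 0.04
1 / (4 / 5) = 5 / 4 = 1.25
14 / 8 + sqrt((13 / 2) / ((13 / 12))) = 7 / 4 + sqrt(6) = 4.20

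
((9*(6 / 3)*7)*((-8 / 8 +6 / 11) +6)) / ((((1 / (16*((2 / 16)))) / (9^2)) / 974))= 110250778.91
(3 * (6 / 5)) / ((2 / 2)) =18 / 5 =3.60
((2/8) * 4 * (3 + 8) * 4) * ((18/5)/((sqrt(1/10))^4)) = 15840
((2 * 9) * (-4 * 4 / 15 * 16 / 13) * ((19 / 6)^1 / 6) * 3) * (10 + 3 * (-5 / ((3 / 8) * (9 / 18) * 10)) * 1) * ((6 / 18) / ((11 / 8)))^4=-19922944 / 77084865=-0.26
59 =59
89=89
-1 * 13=-13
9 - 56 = -47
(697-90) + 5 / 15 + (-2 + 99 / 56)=607.10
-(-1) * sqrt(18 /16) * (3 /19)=9 * sqrt(2) /76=0.17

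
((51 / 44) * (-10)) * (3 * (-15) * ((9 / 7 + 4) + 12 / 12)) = 22950 / 7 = 3278.57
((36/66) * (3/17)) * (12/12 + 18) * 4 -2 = 994/187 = 5.32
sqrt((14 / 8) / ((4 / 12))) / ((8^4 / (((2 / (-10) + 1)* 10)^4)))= 2.29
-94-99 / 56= -5363 / 56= -95.77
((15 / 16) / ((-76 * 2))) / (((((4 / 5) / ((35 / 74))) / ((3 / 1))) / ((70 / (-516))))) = 91875 / 61908992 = 0.00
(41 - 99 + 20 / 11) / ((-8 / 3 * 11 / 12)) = 2781 / 121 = 22.98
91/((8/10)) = 455/4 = 113.75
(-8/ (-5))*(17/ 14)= 68/ 35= 1.94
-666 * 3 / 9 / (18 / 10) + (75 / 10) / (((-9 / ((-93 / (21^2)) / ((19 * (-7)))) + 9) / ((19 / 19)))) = -962997 / 7808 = -123.33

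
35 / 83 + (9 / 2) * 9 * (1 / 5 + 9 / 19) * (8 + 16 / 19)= 36206023 / 149815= 241.67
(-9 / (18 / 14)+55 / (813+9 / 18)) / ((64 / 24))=-33837 / 13016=-2.60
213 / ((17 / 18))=225.53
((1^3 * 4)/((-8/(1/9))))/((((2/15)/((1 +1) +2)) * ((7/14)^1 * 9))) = -10/27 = -0.37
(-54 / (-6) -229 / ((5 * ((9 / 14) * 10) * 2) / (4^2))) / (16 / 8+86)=-10799 / 19800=-0.55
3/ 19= 0.16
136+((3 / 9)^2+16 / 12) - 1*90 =427 / 9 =47.44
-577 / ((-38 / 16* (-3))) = -4616 / 57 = -80.98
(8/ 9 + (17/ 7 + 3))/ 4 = 199/ 126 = 1.58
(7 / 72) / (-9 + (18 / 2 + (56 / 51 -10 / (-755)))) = 17969 / 205392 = 0.09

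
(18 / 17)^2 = 324 / 289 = 1.12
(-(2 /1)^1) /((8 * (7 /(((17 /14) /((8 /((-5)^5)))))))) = 53125 /3136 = 16.94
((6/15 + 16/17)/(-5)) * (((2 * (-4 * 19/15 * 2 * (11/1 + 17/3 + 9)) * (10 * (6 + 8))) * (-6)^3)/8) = -224155008/425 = -527423.55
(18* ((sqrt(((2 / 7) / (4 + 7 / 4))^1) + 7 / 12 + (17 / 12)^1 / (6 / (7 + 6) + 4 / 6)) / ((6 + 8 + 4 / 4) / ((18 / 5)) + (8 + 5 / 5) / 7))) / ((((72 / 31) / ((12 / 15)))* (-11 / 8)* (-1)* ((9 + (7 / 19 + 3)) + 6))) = 56544* sqrt(322) / 101100065 + 4003433 / 48352205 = 0.09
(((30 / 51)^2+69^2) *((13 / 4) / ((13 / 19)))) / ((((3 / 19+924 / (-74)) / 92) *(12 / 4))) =-422731245119 / 7514289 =-56256.99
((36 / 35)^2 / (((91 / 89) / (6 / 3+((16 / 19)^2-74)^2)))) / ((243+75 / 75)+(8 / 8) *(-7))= 26924611737888 / 1147675144525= 23.46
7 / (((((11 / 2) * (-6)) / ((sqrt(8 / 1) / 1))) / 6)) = -28 * sqrt(2) / 11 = -3.60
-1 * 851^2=-724201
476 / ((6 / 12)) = 952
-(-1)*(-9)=-9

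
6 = 6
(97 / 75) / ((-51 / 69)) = -2231 / 1275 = -1.75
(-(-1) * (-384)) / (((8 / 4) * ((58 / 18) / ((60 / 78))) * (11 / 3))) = -51840 / 4147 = -12.50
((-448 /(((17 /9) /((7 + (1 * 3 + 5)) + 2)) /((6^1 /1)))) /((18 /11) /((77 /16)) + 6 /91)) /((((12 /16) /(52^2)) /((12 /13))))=-147751059456 /745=-198323569.74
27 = 27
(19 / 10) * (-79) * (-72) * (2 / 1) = 108072 / 5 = 21614.40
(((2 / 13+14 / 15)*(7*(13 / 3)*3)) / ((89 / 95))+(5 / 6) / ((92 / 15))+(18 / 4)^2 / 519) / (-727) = -899021461 / 6178877688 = -0.15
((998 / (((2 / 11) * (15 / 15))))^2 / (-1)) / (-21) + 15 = 30129436 / 21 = 1434735.05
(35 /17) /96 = 35 /1632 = 0.02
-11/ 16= -0.69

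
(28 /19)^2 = 784 /361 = 2.17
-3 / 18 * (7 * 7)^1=-49 / 6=-8.17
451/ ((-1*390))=-451/ 390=-1.16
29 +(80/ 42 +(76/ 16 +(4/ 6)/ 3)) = 9041/ 252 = 35.88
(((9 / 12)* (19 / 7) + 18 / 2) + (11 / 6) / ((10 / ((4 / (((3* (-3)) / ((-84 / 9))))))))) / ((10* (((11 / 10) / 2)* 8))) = 0.27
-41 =-41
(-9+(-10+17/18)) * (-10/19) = 1625/171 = 9.50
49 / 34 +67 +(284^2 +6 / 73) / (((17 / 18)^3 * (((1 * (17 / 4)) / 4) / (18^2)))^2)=10763536740852718727455 / 1018460586386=10568437193.08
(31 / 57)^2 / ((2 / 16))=7688 / 3249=2.37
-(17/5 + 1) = -22/5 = -4.40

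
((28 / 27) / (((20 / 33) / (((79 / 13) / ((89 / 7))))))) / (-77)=-553 / 52065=-0.01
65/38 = 1.71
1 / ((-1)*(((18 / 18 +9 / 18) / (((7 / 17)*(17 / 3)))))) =-14 / 9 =-1.56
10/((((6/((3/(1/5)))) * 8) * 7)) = 25/56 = 0.45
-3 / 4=-0.75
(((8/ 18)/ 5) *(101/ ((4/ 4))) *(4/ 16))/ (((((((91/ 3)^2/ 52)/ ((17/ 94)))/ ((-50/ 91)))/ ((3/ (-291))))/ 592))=20329280/ 264271553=0.08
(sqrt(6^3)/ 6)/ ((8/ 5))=5 * sqrt(6)/ 8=1.53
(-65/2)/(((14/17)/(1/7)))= -1105/196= -5.64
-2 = -2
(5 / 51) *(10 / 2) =25 / 51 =0.49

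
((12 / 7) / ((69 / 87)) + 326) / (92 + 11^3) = 52834 / 229103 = 0.23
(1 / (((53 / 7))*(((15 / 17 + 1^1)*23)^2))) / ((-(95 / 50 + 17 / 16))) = -10115 / 425265216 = -0.00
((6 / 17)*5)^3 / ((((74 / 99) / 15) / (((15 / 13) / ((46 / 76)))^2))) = 400.79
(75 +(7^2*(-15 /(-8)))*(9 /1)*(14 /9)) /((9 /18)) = 5445 /2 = 2722.50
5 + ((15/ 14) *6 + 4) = 108/ 7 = 15.43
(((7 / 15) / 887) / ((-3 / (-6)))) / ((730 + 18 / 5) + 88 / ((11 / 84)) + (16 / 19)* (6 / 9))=133 / 177735286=0.00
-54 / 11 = -4.91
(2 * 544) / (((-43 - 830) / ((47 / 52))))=-12784 / 11349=-1.13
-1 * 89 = -89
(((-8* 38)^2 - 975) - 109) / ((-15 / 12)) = -365328 / 5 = -73065.60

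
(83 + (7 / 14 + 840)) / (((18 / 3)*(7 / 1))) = 1847 / 84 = 21.99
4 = 4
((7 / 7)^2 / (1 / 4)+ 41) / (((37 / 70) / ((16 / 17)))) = 50400 / 629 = 80.13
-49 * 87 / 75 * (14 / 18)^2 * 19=-1322951 / 2025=-653.31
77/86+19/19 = 163/86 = 1.90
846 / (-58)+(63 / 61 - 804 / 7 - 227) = -4401049 / 12383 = -355.41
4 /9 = 0.44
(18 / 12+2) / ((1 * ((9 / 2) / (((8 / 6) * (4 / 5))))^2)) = 3584 / 18225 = 0.20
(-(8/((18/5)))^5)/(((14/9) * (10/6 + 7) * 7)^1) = -800000/1393119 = -0.57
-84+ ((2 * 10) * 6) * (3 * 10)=3516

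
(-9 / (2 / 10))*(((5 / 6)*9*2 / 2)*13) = -8775 / 2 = -4387.50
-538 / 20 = -269 / 10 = -26.90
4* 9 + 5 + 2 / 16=41.12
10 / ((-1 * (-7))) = 10 / 7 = 1.43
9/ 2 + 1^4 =11/ 2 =5.50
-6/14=-3/7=-0.43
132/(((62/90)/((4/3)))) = 7920/31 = 255.48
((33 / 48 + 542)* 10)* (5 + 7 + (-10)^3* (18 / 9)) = -10788627.50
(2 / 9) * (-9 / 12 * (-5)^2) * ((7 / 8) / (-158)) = 175 / 7584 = 0.02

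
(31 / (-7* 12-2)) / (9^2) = -31 / 6966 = -0.00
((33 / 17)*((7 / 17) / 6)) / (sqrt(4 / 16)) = 0.27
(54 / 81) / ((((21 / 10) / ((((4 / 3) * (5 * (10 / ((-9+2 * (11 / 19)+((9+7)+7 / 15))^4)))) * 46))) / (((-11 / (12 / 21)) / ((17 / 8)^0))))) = -7727628046875 / 2281432014481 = -3.39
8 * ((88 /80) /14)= 22 /35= 0.63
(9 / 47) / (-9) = -0.02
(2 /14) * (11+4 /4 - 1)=11 /7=1.57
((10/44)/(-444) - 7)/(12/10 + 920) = -0.01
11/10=1.10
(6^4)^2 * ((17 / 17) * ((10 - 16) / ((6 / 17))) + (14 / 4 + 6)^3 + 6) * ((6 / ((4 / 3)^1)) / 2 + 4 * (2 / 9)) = 4462197336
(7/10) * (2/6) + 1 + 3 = 127/30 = 4.23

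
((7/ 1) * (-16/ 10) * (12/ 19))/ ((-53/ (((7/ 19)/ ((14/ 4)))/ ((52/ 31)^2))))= 80724/ 16167385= 0.00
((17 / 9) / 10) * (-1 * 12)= -2.27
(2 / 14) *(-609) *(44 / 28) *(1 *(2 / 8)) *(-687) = 657459 / 28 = 23480.68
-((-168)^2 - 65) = -28159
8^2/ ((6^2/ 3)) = 16/ 3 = 5.33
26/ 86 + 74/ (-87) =-0.55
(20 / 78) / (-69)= -10 / 2691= -0.00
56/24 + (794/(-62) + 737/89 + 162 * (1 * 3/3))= 1322729/8277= 159.81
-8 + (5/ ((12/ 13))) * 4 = 13.67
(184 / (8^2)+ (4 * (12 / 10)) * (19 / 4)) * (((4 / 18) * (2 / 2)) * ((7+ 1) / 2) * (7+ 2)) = 1027 / 5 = 205.40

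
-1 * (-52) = 52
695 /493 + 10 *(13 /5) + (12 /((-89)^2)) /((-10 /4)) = 535170533 /19525265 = 27.41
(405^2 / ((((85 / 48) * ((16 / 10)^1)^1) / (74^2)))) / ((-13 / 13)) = -5389205400 / 17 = -317012082.35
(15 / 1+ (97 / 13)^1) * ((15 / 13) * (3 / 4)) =3285 / 169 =19.44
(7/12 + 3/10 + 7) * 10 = 473/6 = 78.83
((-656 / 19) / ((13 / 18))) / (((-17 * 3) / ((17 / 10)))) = 1968 / 1235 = 1.59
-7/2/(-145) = 7/290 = 0.02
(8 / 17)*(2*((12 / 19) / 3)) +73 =23643 / 323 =73.20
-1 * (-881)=881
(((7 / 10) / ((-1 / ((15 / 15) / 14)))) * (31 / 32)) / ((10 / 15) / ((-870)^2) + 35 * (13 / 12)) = -3519585 / 2755116064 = -0.00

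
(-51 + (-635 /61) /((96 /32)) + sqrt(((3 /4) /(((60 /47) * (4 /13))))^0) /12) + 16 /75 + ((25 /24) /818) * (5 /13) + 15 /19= -394763402257 /7394883600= -53.38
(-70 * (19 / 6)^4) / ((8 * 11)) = -4561235 / 57024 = -79.99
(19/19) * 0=0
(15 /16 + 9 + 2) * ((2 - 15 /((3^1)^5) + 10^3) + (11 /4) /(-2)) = 123837715 /10368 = 11944.22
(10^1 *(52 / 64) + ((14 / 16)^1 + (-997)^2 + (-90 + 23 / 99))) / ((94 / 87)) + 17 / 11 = 2853572749 / 3102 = 919913.85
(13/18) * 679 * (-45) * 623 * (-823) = 22629294415/2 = 11314647207.50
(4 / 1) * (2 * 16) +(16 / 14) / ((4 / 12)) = 131.43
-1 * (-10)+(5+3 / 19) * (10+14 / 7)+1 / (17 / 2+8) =45116 / 627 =71.96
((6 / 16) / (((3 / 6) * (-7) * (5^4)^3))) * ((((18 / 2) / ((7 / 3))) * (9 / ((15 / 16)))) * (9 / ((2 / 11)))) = -48114 / 59814453125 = -0.00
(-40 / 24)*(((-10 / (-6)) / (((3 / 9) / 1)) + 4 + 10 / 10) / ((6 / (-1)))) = 25 / 9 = 2.78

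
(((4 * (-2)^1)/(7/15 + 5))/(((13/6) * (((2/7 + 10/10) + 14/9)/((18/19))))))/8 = -51030/1812733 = -0.03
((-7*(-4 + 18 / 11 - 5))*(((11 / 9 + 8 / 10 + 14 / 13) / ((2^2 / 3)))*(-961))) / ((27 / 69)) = -841527519 / 2860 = -294240.39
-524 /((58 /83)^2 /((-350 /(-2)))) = -157930325 /841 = -187788.73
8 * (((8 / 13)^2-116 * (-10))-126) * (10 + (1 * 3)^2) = 26571120 / 169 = 157225.56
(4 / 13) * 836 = 3344 / 13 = 257.23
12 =12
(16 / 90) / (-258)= -4 / 5805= -0.00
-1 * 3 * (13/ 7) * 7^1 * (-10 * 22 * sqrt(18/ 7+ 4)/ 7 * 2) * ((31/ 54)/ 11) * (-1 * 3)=-8060 * sqrt(322)/ 147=-983.89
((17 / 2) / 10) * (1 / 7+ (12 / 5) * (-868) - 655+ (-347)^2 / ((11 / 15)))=1056729741 / 7700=137237.63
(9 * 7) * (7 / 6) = 73.50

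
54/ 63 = 6/ 7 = 0.86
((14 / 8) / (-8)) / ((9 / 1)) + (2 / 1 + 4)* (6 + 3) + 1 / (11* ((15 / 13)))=856223 / 15840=54.05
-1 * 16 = -16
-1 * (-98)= 98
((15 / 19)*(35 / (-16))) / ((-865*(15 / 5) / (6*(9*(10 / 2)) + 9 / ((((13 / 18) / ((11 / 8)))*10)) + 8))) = 1018157 / 5469568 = 0.19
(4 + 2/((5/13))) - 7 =11/5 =2.20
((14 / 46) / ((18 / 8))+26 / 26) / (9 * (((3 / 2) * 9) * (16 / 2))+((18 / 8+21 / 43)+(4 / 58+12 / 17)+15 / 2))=19927060 / 17254606923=0.00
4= 4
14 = 14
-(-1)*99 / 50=99 / 50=1.98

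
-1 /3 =-0.33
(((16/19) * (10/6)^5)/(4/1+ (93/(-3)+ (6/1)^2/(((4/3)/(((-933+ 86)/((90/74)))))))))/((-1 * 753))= 31250/40916117169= 0.00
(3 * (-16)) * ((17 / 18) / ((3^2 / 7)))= -952 / 27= -35.26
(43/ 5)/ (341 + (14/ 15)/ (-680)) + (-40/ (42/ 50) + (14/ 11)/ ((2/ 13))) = -15796484617/ 401730483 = -39.32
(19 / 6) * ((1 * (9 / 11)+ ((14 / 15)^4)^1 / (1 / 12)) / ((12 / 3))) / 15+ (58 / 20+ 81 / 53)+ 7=42330976753 / 3541725000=11.95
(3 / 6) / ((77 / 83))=83 / 154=0.54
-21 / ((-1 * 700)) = 3 / 100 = 0.03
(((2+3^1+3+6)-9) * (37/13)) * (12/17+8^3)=1612460/221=7296.20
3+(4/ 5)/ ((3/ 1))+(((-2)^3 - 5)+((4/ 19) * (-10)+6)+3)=-809/ 285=-2.84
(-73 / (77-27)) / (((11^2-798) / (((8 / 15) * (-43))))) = -12556 / 253875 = -0.05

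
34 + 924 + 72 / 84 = 6712 / 7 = 958.86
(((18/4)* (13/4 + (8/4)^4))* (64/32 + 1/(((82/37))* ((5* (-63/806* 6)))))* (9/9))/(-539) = -140069/482160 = -0.29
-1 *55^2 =-3025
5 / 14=0.36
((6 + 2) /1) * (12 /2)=48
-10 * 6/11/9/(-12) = 5/99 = 0.05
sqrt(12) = 2 * sqrt(3) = 3.46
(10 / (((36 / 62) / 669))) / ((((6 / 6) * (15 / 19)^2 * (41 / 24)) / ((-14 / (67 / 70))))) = -3913089824 / 24723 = -158277.31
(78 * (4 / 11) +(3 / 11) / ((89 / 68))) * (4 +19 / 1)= 643356 / 979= 657.16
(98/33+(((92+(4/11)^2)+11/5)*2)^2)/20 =19544224721/10980750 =1779.86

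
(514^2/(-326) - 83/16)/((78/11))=-23398067/203424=-115.02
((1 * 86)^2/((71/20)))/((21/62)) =9171040/1491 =6150.93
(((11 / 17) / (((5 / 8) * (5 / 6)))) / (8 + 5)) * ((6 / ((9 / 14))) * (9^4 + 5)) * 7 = 226500736 / 5525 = 40995.61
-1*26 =-26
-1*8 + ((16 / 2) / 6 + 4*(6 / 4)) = -2 / 3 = -0.67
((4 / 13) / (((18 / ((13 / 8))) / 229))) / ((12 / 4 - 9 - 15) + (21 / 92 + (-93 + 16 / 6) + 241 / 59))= -310753 / 5228157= -0.06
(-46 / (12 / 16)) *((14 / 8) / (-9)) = 11.93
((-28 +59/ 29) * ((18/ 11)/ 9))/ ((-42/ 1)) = 251/ 2233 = 0.11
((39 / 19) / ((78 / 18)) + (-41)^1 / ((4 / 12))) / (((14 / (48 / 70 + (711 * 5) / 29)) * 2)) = -72820422 / 134995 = -539.43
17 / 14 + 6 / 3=45 / 14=3.21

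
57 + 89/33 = 1970/33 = 59.70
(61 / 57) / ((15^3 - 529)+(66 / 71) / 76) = 8662 / 23035623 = 0.00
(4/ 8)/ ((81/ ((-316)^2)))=49928/ 81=616.40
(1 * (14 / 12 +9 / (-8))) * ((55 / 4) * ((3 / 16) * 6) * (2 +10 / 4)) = 1485 / 512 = 2.90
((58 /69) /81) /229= 58 /1279881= 0.00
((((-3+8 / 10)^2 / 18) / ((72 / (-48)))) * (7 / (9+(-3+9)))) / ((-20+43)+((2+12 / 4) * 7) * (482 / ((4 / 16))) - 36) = -847 / 683103375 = -0.00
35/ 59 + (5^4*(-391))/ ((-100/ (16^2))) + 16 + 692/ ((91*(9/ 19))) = 30231195133/ 48321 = 625632.65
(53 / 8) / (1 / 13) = 689 / 8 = 86.12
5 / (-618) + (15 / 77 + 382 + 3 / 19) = 382.34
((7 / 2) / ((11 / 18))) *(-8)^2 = 4032 / 11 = 366.55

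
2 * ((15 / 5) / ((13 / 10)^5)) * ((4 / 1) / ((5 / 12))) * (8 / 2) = 23040000 / 371293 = 62.05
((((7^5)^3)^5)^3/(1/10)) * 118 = 16555450783047058552013563268568539297939869829141388011100277981488678120050266837671975524389597642301139911665081105230339498580448279678504500197985706885741435983851872129629889283414152260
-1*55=-55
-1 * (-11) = 11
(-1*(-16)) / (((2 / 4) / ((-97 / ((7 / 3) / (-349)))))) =3249888 / 7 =464269.71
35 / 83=0.42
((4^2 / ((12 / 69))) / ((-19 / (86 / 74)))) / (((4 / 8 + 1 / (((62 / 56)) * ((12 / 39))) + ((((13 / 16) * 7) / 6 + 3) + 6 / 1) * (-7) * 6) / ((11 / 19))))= 21583936 / 2745277567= 0.01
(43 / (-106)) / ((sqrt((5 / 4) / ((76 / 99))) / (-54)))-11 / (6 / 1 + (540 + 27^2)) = -11 / 1275 + 1548 * sqrt(1045) / 2915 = 17.16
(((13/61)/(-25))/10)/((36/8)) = -13/68625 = -0.00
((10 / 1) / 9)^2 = 100 / 81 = 1.23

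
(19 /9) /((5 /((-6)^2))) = 76 /5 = 15.20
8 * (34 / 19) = 272 / 19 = 14.32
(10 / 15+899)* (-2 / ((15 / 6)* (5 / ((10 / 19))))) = -21592 / 285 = -75.76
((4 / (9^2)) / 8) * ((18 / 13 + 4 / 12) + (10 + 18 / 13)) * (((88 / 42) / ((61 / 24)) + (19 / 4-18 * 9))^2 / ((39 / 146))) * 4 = 380397239250625 / 12836065788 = 29635.03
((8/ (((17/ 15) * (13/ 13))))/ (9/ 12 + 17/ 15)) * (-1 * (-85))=36000/ 113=318.58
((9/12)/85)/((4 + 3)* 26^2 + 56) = 1/542640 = 0.00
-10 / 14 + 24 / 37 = -17 / 259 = -0.07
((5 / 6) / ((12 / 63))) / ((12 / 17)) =595 / 96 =6.20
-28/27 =-1.04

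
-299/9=-33.22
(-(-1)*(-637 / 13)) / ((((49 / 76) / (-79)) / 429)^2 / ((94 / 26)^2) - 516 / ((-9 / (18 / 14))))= -29743980164802288 / 44746045962226663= -0.66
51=51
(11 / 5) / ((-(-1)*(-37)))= -0.06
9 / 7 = 1.29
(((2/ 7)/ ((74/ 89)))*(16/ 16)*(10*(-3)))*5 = -13350/ 259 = -51.54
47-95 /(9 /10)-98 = -1409 /9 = -156.56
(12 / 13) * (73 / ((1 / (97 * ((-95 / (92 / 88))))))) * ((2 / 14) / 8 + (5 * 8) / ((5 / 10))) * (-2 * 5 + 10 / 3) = 663156184900 / 2093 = 316844808.84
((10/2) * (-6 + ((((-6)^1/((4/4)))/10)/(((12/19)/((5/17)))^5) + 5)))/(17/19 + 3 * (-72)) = 11335037183885/481320345885696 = 0.02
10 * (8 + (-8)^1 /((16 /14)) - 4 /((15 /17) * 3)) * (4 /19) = -184 /171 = -1.08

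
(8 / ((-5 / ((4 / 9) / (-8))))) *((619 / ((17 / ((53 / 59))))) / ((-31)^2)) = 131228 / 43374735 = 0.00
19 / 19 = 1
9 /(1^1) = 9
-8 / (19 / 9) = -72 / 19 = -3.79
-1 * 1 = -1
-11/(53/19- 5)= 209/42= 4.98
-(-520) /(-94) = -260 /47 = -5.53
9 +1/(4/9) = 45/4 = 11.25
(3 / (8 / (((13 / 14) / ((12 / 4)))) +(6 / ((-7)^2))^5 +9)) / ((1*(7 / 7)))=3672178237 / 42653796295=0.09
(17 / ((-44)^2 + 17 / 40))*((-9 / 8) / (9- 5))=-255 / 103276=-0.00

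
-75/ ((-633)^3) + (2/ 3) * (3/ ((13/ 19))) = 2.92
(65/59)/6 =65/354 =0.18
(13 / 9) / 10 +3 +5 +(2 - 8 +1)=283 / 90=3.14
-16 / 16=-1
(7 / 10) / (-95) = -7 / 950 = -0.01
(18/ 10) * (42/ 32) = 189/ 80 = 2.36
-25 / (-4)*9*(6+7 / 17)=24525 / 68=360.66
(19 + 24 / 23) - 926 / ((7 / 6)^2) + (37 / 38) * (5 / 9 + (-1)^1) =-127331167 / 192717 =-660.72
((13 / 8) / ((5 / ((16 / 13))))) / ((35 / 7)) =2 / 25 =0.08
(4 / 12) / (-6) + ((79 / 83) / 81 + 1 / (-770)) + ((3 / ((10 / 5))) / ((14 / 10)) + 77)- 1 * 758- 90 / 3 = -3675327823 / 5176710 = -709.97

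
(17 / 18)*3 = 17 / 6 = 2.83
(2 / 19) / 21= 2 / 399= 0.01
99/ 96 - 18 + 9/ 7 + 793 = 174119/ 224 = 777.32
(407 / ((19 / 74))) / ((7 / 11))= 331298 / 133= 2490.96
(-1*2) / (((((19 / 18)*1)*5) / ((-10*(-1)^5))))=-72 / 19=-3.79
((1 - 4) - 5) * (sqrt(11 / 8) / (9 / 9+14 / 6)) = -3 * sqrt(22) / 5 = -2.81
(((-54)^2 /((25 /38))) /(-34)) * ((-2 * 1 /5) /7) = 110808 /14875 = 7.45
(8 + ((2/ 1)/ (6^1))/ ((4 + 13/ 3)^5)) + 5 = 126953206/ 9765625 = 13.00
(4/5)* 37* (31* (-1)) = -4588/5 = -917.60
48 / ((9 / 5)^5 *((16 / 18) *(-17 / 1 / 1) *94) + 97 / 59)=-8850000 / 4948370491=-0.00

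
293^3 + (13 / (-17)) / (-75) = 32071040188 / 1275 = 25153757.01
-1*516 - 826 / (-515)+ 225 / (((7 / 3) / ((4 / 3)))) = -1390898 / 3605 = -385.82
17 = 17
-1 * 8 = -8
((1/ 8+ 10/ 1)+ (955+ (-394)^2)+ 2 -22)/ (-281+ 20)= -416483/ 696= -598.40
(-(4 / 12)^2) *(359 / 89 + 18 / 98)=-18392 / 39249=-0.47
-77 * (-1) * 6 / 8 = 231 / 4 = 57.75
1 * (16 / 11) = 16 / 11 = 1.45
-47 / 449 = -0.10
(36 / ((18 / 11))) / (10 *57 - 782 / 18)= 198 / 4739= 0.04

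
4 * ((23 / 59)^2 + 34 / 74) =315000 / 128797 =2.45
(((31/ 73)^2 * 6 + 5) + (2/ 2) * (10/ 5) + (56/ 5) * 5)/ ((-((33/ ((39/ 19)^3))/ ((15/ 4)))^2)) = -30040659079379325/ 485369719707664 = -61.89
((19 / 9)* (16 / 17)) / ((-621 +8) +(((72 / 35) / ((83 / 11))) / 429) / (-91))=-1044730960 / 322316687907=-0.00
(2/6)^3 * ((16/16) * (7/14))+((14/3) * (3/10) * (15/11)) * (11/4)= 569/108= 5.27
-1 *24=-24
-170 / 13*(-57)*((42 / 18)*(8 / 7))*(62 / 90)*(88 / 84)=3524576 / 2457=1434.50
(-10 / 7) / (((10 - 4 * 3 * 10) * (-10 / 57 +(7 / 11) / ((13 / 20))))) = 741 / 45850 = 0.02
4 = 4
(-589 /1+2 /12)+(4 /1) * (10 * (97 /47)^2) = -5546237 /13254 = -418.46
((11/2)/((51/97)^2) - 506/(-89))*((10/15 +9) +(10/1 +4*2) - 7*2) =485588543/1388934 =349.61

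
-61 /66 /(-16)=61 /1056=0.06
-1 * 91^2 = -8281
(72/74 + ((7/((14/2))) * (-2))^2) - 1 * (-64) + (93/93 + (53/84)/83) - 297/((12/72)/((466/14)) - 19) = 586491514879/6850234020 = 85.62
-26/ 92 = -13/ 46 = -0.28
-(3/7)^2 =-9/49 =-0.18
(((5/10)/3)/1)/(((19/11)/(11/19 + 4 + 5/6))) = 6787/12996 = 0.52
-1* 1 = -1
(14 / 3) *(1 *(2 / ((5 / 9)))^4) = 489888 / 625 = 783.82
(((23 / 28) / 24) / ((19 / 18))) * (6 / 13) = 207 / 13832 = 0.01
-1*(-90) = 90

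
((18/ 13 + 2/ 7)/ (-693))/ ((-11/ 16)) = 2432/ 693693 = 0.00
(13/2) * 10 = 65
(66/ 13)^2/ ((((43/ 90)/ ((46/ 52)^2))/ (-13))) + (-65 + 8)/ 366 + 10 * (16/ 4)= -508.97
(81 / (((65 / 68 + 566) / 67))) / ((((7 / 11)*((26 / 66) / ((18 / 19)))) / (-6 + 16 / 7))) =-1607520816 / 11964281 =-134.36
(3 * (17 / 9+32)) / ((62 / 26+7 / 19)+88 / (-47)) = 115.44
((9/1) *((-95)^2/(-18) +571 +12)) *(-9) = -13221/2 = -6610.50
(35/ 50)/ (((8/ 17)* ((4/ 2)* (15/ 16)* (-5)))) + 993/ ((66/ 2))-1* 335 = -2516809/ 8250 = -305.07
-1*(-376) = 376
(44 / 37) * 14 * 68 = 41888 / 37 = 1132.11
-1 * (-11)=11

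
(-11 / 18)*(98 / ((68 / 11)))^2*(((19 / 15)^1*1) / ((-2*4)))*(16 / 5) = 60718889 / 780300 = 77.81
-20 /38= -10 /19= -0.53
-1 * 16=-16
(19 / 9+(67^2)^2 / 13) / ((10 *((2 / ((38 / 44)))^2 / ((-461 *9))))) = -1886385529841 / 15730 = -119922792.74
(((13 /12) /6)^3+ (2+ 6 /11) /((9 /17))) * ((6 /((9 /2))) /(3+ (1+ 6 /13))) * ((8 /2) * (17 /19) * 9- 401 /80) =10622276718287 /271470735360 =39.13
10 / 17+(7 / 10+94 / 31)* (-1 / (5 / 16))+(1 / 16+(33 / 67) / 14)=-1112956133 / 98865200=-11.26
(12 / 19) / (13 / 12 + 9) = 144 / 2299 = 0.06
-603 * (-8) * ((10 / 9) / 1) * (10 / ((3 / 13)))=696800 / 3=232266.67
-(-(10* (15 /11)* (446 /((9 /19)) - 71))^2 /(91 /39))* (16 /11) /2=43924886.41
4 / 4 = 1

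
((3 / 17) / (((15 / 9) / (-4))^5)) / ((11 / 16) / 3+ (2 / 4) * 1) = -35831808 / 1859375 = -19.27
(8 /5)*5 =8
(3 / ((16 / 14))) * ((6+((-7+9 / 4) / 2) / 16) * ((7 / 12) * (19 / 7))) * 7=697319 / 4096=170.24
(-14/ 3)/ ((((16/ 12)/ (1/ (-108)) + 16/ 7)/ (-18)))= -147/ 248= -0.59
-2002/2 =-1001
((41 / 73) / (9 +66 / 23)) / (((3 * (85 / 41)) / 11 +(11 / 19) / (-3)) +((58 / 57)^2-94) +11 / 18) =-921184638 / 1790683937861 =-0.00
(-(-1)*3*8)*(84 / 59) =2016 / 59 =34.17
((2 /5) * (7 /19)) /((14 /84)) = 84 /95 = 0.88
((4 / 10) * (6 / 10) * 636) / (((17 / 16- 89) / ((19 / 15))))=-128896 / 58625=-2.20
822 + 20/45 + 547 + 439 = 16276/9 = 1808.44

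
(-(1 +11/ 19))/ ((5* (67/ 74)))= -444/ 1273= -0.35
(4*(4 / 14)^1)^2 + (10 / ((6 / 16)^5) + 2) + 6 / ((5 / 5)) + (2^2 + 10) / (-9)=16148606 / 11907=1356.23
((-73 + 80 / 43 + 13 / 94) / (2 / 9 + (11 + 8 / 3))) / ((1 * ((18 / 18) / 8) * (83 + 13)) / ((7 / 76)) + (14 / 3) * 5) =-54240543 / 1629936500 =-0.03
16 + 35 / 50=167 / 10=16.70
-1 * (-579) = 579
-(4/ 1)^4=-256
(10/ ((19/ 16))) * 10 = 1600/ 19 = 84.21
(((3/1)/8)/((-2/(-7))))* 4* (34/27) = 119/18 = 6.61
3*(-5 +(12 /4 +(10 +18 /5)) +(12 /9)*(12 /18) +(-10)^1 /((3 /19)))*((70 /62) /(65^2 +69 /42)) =-224224 /5503089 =-0.04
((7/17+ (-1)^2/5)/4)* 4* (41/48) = 533/1020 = 0.52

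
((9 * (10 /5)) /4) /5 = 9 /10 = 0.90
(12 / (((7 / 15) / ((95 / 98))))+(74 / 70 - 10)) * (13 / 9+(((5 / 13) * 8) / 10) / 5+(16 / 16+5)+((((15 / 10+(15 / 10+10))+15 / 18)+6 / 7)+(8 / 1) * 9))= 21148279697 / 14045850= 1505.66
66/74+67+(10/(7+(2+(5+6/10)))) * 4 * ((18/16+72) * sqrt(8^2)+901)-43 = 11063633/2701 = 4096.12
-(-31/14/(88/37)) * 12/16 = 3441/4928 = 0.70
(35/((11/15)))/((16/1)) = 525/176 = 2.98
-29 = -29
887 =887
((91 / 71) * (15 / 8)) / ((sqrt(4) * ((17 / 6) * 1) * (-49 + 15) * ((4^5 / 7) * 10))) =-5733 / 672366592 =-0.00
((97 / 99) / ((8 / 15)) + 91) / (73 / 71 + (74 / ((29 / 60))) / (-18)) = -50464031 / 4064632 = -12.42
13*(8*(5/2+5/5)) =364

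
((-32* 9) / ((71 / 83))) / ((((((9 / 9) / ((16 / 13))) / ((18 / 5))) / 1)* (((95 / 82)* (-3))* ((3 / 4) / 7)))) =1756274688 / 438425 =4005.87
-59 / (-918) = 59 / 918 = 0.06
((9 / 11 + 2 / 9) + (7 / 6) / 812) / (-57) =-23929 / 1309176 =-0.02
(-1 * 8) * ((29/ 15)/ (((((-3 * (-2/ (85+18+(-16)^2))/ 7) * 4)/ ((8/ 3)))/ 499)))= -290924984/ 135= -2154999.88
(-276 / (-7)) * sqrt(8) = 552 * sqrt(2) / 7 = 111.52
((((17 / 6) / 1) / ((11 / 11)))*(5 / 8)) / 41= 85 / 1968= 0.04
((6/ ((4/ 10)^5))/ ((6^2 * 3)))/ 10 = 625/ 1152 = 0.54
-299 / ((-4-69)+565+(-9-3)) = -299 / 480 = -0.62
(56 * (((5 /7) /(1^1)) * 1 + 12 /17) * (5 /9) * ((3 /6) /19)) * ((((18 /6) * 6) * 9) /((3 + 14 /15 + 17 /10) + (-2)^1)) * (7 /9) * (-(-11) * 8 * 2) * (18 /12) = 374774400 /35207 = 10644.88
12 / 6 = 2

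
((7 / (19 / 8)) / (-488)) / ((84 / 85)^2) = -7225 / 1168272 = -0.01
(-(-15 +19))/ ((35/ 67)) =-268/ 35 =-7.66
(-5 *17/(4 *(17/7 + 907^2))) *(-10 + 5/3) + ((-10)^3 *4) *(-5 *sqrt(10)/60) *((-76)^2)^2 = 2975/13820544 + 33362176000 *sqrt(10)/3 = 35166821286.47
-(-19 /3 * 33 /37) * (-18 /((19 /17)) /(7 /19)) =-63954 /259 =-246.93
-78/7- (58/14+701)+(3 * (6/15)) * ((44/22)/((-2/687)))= -53924/35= -1540.69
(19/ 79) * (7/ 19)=7/ 79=0.09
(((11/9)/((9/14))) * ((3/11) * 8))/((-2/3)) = -56/9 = -6.22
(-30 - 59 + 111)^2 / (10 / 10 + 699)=0.69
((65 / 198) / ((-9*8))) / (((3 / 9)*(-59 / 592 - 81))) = 2405 / 14259267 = 0.00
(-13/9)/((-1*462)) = 13/4158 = 0.00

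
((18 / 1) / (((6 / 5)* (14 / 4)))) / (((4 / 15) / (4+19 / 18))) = 325 / 4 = 81.25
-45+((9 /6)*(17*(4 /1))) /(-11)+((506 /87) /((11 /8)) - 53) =-98612 /957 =-103.04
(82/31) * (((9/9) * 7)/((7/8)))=656/31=21.16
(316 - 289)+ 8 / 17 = 467 / 17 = 27.47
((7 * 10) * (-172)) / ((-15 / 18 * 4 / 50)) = 180600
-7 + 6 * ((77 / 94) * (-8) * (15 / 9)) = -3409 / 47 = -72.53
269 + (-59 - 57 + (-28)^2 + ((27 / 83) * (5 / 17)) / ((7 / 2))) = 9255019 / 9877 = 937.03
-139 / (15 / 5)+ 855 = 2426 / 3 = 808.67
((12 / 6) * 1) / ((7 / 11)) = 22 / 7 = 3.14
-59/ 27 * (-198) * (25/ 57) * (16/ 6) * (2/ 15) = 103840/ 1539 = 67.47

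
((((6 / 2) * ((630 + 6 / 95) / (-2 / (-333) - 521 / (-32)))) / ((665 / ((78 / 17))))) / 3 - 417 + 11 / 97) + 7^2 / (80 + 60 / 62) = -3775897860952686403 / 9076360935678050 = -416.01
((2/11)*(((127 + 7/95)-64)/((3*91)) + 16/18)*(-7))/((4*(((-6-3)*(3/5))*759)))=43568/501115329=0.00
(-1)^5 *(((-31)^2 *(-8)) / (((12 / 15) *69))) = 9610 / 69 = 139.28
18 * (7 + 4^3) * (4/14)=2556/7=365.14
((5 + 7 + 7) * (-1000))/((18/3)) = -3166.67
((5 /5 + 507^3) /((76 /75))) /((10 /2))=488714415 /19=25721811.32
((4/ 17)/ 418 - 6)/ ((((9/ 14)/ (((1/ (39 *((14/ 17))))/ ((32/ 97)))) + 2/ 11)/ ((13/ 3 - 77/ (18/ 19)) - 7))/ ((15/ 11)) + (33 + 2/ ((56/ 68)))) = -5467388801/ 32230983697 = -0.17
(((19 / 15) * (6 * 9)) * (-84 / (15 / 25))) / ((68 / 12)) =-28728 / 17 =-1689.88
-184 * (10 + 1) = -2024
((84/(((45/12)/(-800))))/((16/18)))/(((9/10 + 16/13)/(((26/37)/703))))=-68140800/7205047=-9.46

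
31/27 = 1.15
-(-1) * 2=2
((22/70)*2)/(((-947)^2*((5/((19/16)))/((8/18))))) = 209/2824948350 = 0.00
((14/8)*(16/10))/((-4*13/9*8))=-63/1040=-0.06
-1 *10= -10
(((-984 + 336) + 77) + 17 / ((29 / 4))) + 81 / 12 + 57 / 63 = -1366597 / 2436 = -561.00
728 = 728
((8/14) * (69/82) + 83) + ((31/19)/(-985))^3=157050087193739108/1881271130976125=83.48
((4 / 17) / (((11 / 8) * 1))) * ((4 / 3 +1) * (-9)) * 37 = -24864 / 187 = -132.96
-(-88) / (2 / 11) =484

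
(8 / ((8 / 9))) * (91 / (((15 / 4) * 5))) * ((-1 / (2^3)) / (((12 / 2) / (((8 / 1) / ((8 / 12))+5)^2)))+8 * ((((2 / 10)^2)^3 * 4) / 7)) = -410901907 / 1562500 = -262.98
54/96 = 0.56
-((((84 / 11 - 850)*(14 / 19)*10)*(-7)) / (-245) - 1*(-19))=33093 / 209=158.34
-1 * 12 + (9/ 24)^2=-759/ 64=-11.86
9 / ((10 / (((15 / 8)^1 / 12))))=9 / 64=0.14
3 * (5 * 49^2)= 36015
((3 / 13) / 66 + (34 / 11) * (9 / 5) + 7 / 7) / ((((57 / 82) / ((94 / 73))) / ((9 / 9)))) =36192914 / 2975115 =12.17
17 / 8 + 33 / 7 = 383 / 56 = 6.84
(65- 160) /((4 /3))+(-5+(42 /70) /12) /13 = -4656 /65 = -71.63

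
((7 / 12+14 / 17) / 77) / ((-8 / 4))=-41 / 4488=-0.01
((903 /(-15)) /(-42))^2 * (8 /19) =3698 /4275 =0.87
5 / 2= 2.50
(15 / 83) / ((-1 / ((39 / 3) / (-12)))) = 65 / 332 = 0.20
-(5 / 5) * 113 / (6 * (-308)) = 113 / 1848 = 0.06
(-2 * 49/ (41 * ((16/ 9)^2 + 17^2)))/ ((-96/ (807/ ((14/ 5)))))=152523/ 6209696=0.02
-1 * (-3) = 3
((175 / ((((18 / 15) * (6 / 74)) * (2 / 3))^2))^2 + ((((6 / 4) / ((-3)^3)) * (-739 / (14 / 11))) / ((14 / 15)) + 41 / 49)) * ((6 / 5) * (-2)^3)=-251108295372583 / 15120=-16607691492.90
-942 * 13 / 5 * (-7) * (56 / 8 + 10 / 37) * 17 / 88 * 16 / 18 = 130668902 / 6105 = 21403.59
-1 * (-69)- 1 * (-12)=81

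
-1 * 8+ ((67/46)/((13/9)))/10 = -47237/5980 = -7.90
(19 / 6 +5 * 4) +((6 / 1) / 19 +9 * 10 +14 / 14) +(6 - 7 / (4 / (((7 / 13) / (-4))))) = 1431233 / 11856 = 120.72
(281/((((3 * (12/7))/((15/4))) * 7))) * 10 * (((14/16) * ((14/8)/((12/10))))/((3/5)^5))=5378515625/1119744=4803.34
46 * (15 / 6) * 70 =8050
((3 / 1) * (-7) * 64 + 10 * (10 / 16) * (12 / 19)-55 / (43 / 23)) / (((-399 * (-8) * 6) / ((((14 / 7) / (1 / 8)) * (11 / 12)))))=-6153719 / 5867694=-1.05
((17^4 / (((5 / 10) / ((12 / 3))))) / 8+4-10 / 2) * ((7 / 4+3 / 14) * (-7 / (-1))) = 1148400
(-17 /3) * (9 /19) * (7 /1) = -357 /19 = -18.79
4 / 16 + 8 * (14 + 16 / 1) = 961 / 4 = 240.25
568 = 568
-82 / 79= -1.04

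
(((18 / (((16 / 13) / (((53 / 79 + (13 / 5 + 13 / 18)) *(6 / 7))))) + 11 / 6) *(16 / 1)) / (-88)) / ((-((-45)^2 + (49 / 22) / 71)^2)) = 190940361557 / 82993094879129295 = 0.00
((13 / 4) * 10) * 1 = 65 / 2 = 32.50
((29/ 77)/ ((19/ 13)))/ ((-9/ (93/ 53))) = -0.05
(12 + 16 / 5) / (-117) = -76 / 585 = -0.13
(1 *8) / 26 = 4 / 13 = 0.31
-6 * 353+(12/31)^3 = -63095610/29791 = -2117.94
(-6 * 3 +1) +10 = -7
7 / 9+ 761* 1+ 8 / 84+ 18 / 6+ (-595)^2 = 22351762 / 63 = 354789.87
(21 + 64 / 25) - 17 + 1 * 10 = 414 / 25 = 16.56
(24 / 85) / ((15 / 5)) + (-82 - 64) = -12402 / 85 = -145.91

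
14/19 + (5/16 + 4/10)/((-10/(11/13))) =133687/197600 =0.68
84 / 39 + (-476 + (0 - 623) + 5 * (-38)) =-16729 / 13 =-1286.85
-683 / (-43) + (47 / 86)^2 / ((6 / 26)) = 17.18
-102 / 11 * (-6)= 612 / 11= 55.64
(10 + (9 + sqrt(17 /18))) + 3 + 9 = sqrt(34) /6 + 31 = 31.97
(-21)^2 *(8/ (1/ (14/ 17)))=49392/ 17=2905.41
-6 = -6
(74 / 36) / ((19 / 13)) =481 / 342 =1.41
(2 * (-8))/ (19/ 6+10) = -96/ 79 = -1.22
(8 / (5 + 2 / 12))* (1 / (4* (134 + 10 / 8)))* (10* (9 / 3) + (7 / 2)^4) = 8643 / 16771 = 0.52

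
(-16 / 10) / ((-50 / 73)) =292 / 125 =2.34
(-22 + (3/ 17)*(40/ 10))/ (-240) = 181/ 2040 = 0.09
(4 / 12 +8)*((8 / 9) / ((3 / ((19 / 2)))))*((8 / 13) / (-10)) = -1520 / 1053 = -1.44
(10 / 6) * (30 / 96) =25 / 48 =0.52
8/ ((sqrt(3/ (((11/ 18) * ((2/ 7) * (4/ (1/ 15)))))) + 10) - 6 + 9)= 22880/ 37117 - 48 * sqrt(385)/ 37117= 0.59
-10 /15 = -2 /3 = -0.67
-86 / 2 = -43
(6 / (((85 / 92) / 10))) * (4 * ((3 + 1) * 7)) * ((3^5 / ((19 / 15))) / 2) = 697673.31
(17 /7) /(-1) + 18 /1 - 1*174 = -1109 /7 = -158.43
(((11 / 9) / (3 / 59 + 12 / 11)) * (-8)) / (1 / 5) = -285560 / 6669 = -42.82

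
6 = 6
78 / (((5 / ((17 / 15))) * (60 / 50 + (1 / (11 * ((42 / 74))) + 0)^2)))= 23585562 / 1635055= 14.42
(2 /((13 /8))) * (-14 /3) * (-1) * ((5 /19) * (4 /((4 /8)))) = 8960 /741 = 12.09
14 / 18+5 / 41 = 0.90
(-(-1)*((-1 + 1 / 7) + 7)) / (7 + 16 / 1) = 43 / 161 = 0.27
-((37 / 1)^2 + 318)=-1687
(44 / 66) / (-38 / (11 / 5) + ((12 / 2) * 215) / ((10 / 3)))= 22 / 12201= 0.00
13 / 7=1.86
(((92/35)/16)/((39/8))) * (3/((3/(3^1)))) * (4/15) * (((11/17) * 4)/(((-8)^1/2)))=-2024/116025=-0.02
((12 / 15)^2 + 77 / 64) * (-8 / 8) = -2949 / 1600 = -1.84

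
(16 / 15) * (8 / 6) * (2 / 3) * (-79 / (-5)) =10112 / 675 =14.98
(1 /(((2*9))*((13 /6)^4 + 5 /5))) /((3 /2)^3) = 64 /89571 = 0.00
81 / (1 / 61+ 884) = 0.09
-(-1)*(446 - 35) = 411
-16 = -16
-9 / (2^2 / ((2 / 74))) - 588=-87033 / 148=-588.06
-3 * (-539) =1617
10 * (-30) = -300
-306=-306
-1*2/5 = -2/5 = -0.40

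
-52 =-52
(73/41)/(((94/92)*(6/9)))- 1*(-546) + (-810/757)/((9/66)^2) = 716344383/1458739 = 491.07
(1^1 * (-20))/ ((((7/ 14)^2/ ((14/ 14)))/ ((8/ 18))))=-320/ 9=-35.56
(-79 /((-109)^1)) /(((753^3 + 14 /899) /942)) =66901782 /41838019527533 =0.00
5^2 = 25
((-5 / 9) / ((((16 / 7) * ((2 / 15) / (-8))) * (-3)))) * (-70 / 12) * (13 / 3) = 79625 / 648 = 122.88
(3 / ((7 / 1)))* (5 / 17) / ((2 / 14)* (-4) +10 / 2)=15 / 527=0.03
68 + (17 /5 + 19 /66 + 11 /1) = 27287 /330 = 82.69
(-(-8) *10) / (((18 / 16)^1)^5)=2621440 / 59049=44.39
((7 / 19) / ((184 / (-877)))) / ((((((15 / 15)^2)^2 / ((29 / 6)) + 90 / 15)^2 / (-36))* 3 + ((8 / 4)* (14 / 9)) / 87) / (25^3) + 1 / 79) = -172069743234375 / 1220460322808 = -140.99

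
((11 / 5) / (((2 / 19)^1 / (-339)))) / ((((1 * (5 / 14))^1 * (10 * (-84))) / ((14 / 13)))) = 165319 / 6500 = 25.43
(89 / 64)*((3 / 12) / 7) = 89 / 1792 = 0.05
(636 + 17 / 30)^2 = 364695409 / 900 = 405217.12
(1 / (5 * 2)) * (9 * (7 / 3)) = 2.10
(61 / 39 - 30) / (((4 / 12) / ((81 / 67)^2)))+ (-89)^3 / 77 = -41700139406 / 4493489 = -9280.12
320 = 320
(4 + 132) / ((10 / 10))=136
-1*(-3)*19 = 57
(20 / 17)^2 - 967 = -279063 / 289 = -965.62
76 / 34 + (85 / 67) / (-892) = 2269587 / 1015988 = 2.23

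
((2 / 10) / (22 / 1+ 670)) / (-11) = -1 / 38060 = -0.00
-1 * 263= -263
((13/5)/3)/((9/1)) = 13/135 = 0.10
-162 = -162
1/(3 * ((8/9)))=3/8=0.38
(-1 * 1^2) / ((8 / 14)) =-7 / 4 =-1.75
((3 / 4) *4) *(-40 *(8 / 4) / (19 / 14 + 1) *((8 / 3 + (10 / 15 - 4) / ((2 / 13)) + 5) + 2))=13440 / 11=1221.82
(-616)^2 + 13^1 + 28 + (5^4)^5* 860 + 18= 82015991211317015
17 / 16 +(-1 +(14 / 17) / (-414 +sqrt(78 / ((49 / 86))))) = 2877391 / 47552944- 49 *sqrt(1677) / 35664708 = 0.06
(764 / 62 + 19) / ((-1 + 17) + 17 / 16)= 15536 / 8463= 1.84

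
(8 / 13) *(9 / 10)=36 / 65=0.55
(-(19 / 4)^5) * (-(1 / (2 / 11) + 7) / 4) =61902475 / 8192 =7556.45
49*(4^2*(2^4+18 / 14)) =13552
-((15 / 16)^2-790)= 789.12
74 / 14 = 37 / 7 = 5.29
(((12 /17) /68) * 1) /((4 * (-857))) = -3 /990692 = -0.00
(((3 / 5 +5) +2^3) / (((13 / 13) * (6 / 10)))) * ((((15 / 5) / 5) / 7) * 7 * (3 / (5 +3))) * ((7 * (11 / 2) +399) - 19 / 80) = 1784031 / 800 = 2230.04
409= 409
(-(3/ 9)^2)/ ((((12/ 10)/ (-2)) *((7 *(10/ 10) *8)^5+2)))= 5/ 14869758006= 0.00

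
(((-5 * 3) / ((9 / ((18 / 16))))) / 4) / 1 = -15 / 32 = -0.47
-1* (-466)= 466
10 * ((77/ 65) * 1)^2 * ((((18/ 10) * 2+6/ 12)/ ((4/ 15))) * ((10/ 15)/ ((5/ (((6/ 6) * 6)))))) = 729267/ 4225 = 172.61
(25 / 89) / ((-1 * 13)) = -0.02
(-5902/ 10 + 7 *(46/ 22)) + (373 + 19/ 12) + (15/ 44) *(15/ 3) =-65761/ 330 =-199.28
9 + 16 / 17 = 169 / 17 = 9.94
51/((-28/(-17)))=867/28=30.96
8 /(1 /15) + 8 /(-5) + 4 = 612 /5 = 122.40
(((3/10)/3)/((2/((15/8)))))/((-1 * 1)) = -3/32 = -0.09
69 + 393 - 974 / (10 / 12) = -3534 / 5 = -706.80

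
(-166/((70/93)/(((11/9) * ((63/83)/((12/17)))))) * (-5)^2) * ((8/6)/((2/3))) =-28985/2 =-14492.50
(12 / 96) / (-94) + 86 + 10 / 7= 460217 / 5264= 87.43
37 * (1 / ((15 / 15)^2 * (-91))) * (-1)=37 / 91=0.41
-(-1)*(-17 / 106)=-17 / 106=-0.16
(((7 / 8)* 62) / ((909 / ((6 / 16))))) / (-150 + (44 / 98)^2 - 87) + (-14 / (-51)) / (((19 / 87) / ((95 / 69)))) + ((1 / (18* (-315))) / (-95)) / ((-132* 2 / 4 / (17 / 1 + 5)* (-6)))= 3013787145149745359 / 1741559204392408800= 1.73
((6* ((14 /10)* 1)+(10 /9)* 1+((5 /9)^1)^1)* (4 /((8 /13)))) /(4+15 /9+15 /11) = 9.31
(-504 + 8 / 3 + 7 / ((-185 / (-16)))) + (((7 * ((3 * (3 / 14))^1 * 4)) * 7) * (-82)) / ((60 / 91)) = -1794973 / 111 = -16170.93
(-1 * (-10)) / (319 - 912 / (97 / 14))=194 / 3635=0.05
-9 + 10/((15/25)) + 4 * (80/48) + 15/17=776/51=15.22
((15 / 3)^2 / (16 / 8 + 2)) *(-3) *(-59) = 1106.25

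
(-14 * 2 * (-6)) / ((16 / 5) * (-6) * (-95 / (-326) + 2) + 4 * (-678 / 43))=-245315 / 156337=-1.57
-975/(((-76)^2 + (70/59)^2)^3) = -3163540023075/625702300983499668032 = -0.00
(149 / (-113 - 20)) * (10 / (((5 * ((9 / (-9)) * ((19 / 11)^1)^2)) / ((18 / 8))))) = 162261 / 96026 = 1.69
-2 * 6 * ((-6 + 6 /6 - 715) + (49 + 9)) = 7944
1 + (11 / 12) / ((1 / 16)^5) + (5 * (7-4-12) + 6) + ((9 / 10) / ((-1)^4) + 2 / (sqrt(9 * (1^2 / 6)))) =2 * sqrt(6) / 3 + 28834727 / 30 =961159.20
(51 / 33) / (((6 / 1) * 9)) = 17 / 594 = 0.03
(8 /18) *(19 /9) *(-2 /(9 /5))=-760 /729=-1.04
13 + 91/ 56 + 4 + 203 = 1773/ 8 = 221.62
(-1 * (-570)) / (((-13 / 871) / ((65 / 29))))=-2482350 / 29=-85598.28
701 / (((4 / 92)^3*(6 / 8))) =11372089.33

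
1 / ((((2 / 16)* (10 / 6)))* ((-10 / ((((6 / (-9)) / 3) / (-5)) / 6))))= -4 / 1125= -0.00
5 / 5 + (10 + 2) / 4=4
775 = 775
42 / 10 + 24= 141 / 5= 28.20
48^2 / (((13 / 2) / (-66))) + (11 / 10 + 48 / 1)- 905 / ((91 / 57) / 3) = -25045.97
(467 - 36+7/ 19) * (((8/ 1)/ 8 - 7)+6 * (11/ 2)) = 221292/ 19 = 11646.95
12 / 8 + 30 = 63 / 2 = 31.50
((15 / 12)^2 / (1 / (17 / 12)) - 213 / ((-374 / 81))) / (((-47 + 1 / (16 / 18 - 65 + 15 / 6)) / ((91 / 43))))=-175171466197 / 80499029952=-2.18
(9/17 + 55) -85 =-501/17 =-29.47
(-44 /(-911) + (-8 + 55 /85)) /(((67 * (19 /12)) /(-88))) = 119462112 /19714951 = 6.06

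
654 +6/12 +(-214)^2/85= 202857/170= 1193.28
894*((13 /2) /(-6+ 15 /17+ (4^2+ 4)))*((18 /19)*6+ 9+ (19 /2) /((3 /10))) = 86998418 /4807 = 18098.28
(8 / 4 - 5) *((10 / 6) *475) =-2375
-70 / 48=-35 / 24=-1.46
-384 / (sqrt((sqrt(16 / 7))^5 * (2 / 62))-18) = 384 / (-32 * sqrt(31) * 7^(3 / 4) / 1519 + 18) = 21.95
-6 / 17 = -0.35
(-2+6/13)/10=-2/13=-0.15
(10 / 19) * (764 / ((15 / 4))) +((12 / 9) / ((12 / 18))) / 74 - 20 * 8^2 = -2473319 / 2109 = -1172.74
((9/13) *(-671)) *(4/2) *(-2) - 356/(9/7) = 185008/117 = 1581.26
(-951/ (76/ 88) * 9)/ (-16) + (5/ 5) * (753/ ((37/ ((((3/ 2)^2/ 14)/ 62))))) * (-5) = 1511200827/ 2440816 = 619.14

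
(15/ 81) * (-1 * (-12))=20/ 9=2.22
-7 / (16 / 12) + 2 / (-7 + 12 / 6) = -113 / 20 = -5.65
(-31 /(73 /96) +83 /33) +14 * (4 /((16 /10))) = -3.25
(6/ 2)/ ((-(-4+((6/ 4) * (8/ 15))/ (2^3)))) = 10/ 13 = 0.77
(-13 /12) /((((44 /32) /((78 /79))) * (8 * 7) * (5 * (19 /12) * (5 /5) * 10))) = -0.00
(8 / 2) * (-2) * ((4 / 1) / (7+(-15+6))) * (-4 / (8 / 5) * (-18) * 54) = 38880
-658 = -658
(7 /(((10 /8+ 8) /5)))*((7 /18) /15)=98 /999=0.10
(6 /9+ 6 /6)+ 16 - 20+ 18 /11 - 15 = -518 /33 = -15.70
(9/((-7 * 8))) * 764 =-1719/14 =-122.79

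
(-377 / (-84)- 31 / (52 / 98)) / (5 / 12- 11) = 5.10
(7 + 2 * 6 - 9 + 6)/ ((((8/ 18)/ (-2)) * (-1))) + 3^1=75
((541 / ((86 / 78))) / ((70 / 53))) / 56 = 1118247 / 168560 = 6.63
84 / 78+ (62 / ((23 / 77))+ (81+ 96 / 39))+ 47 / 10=887443 / 2990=296.80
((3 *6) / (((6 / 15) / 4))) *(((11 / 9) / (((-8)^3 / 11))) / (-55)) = 11 / 128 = 0.09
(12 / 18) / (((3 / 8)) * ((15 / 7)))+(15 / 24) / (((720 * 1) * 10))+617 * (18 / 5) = 76793347 / 34560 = 2222.03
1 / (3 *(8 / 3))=1 / 8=0.12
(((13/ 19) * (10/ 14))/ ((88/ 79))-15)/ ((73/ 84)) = -511275/ 30514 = -16.76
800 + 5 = 805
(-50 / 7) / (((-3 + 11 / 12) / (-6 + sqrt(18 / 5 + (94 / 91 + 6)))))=-144 / 7 + 24 * sqrt(2201290) / 3185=-9.39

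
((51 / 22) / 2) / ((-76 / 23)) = -1173 / 3344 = -0.35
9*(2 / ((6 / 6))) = 18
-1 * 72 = -72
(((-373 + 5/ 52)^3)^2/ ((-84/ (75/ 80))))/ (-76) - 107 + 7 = 265809955284285817599152005/ 673149717839872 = 394874941249.72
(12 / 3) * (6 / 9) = 8 / 3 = 2.67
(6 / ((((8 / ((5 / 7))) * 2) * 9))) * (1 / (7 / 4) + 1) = 0.05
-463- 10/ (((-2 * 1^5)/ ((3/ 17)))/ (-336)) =-12911/ 17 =-759.47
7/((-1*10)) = -7/10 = -0.70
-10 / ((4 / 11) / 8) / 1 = -220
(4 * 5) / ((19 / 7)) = 7.37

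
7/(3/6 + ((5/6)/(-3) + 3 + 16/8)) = 1.34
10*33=330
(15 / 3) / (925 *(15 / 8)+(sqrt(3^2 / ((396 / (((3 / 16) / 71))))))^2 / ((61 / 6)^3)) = 1772721610 / 614912808489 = 0.00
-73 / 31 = -2.35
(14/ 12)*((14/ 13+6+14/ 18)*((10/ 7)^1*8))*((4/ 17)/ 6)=73520/ 17901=4.11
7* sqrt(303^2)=2121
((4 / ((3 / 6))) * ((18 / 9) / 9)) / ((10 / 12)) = 32 / 15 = 2.13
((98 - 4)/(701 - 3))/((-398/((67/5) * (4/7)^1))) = -6298/2430785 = -0.00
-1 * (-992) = 992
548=548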